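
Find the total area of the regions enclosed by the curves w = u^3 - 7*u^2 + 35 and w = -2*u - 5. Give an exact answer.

Set the curves equal: u^3 - 7*u^2 + 35 = -2*u - 5, so u^3 - 7*u^2 + 2*u + 40 = 0, which factors as (u - 5)*(u - 4)*(u + 2) = 0. The curves meet at u = -2, 4, 5.
On [-2, 4], w = u^3 - 7*u^2 + 35 is on top; that piece has area ∫[-2,4] (u^3 - 7*u^2 + 2*u + 40) du = 144.
On [4, 5], w = -2*u - 5 is on top; that piece has area ∫[4,5] (-(u^3 - 7*u^2 + 2*u + 40)) du = 13/12.
Total enclosed area = 144 + 13/12 = 1741/12.

1741/12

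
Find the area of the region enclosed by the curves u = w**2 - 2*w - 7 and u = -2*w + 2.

36

Both boundary curves give u as a function of w, so integrate with respect to w. Setting them equal: w**2 - 9 = 0, i.e. (w - 3)*(w + 3) = 0, so they meet at w = -3, 3.
For w in [-3, 3], u = w**2 - 2*w - 7 is on the left; area = ∫[-3,3] (-(w**2 - 9)) dw = 36.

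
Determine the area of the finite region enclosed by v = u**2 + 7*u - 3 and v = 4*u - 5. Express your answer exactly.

Set the curves equal: u**2 + 7*u - 3 = 4*u - 5, so u**2 + 3*u + 2 = 0, which factors as (u + 1)*(u + 2) = 0. The curves meet at u = -2, -1.
On [-2, -1], v = 4*u - 5 is on top; that piece has area ∫[-2,-1] (-(u**2 + 3*u + 2)) du = 1/6.

1/6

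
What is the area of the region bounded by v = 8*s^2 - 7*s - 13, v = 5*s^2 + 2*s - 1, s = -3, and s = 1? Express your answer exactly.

60

The difference (8*s^2 - 7*s - 13) - (5*s^2 + 2*s - 1) = 3*s^2 - 9*s - 12 changes sign at s = -1 inside [-3, 1], so split the integral there.
∫[-3,-1] (3*s^2 - 9*s - 12) ds = 38.
∫[-1,1] (3*s^2 - 9*s - 12) ds = -22; the area of that piece is 22.
Total area = 38 + 22 = 60.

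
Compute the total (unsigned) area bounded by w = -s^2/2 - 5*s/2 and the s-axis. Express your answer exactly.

125/12

The curve meets the s-axis where -s^2/2 - 5*s/2 = 0, i.e. -s*(s + 5)/2 = 0, at s = -5, 0.
On [-5, 0] the curve lies above the axis; ∫[-5,0] (-s^2/2 - 5*s/2) ds = 125/12, giving area 125/12.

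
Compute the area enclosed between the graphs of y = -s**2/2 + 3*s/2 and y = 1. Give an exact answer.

1/12

Set the curves equal: -s**2/2 + 3*s/2 = 1, so -s**2/2 + 3*s/2 - 1 = 0, which factors as -(s - 2)*(s - 1)/2 = 0. The curves meet at s = 1, 2.
On [1, 2], y = -s**2/2 + 3*s/2 is on top; that piece has area ∫[1,2] (-s**2/2 + 3*s/2 - 1) ds = 1/12.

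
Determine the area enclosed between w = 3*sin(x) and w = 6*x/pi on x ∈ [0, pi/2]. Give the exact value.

On [0, pi/2], (3*sin(x)) - (6*x/pi) = -6*x/pi + 3*sin(x) is ≥ 0 throughout, so the area is a single integral of |-6*x/pi + 3*sin(x)|.
∫[0,pi/2] (-6*x/pi + 3*sin(x)) dx = 3 - 3*pi/4.

3 - 3*pi/4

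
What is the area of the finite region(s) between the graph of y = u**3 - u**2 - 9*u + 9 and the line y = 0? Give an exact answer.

148/3

The curve meets the u-axis where u**3 - u**2 - 9*u + 9 = 0, i.e. (u - 3)*(u - 1)*(u + 3) = 0, at u = -3, 1, 3.
On [-3, 1] the curve lies above the axis; ∫[-3,1] (u**3 - u**2 - 9*u + 9) du = 128/3, giving area 128/3.
On [1, 3] the curve lies below the axis; ∫[1,3] (u**3 - u**2 - 9*u + 9) du = -20/3, giving area 20/3.
Total area = 128/3 + 20/3 = 148/3.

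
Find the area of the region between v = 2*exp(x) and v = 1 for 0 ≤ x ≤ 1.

-3 + 2*exp(1)

On [0, 1], (2*exp(x)) - (1) = 2*exp(x) - 1 is ≥ 0 throughout, so the area is a single integral of |2*exp(x) - 1|.
∫[0,1] (2*exp(x) - 1) dx = -3 + 2*exp(1).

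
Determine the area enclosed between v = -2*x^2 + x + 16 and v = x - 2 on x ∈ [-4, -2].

The difference (-2*x^2 + x + 16) - (x - 2) = -2*x^2 + 18 changes sign at x = -3 inside [-4, -2], so split the integral there.
∫[-4,-3] (-2*x^2 + 18) dx = -20/3; the area of that piece is 20/3.
∫[-3,-2] (-2*x^2 + 18) dx = 16/3.
Total area = 20/3 + 16/3 = 12.

12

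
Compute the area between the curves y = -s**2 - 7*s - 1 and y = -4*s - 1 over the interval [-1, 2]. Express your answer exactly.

The difference (-s**2 - 7*s - 1) - (-4*s - 1) = -s**2 - 3*s changes sign at s = 0 inside [-1, 2], so split the integral there.
∫[-1,0] (-s**2 - 3*s) ds = 7/6.
∫[0,2] (-s**2 - 3*s) ds = -26/3; the area of that piece is 26/3.
Total area = 7/6 + 26/3 = 59/6.

59/6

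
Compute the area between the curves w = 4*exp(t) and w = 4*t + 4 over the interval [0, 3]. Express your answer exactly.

-34 + 4*exp(3)

On [0, 3], (4*exp(t)) - (4*t + 4) = -4*t + 4*exp(t) - 4 is ≥ 0 throughout, so the area is a single integral of |-4*t + 4*exp(t) - 4|.
∫[0,3] (-4*t + 4*exp(t) - 4) dt = -34 + 4*exp(3).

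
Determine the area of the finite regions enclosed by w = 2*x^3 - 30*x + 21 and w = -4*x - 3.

Set the curves equal: 2*x^3 - 30*x + 21 = -4*x - 3, so 2*x^3 - 26*x + 24 = 0, which factors as 2*(x - 3)*(x - 1)*(x + 4) = 0. The curves meet at x = -4, 1, 3.
On [-4, 1], w = 2*x^3 - 30*x + 21 is on top; that piece has area ∫[-4,1] (2*x^3 - 26*x + 24) dx = 375/2.
On [1, 3], w = -4*x - 3 is on top; that piece has area ∫[1,3] (-(2*x^3 - 26*x + 24)) dx = 16.
Total enclosed area = 375/2 + 16 = 407/2.

407/2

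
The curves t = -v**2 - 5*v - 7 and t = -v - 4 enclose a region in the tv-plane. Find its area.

Both boundary curves give t as a function of v, so integrate with respect to v. Setting them equal: -v**2 - 4*v - 3 = 0, i.e. -(v + 1)*(v + 3) = 0, so they meet at v = -3, -1.
For v in [-3, -1], t = -v**2 - 5*v - 7 is on the right; area = ∫[-3,-1] (-v**2 - 4*v - 3) dv = 4/3.

4/3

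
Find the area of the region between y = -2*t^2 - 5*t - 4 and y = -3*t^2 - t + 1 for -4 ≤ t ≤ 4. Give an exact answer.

The difference (-2*t^2 - 5*t - 4) - (-3*t^2 - t + 1) = t^2 - 4*t - 5 changes sign at t = -1 inside [-4, 4], so split the integral there.
∫[-4,-1] (t^2 - 4*t - 5) dt = 36.
∫[-1,4] (t^2 - 4*t - 5) dt = -100/3; the area of that piece is 100/3.
Total area = 36 + 100/3 = 208/3.

208/3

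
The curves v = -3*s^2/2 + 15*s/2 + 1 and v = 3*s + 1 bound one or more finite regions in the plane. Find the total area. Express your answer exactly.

Set the curves equal: -3*s^2/2 + 15*s/2 + 1 = 3*s + 1, so -3*s^2/2 + 9*s/2 = 0, which factors as -3*s*(s - 3)/2 = 0. The curves meet at s = 0, 3.
On [0, 3], v = -3*s^2/2 + 15*s/2 + 1 is on top; that piece has area ∫[0,3] (-3*s^2/2 + 9*s/2) ds = 27/4.

27/4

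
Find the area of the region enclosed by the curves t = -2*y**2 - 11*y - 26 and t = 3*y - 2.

1/3

Both boundary curves give t as a function of y, so integrate with respect to y. Setting them equal: -2*y**2 - 14*y - 24 = 0, i.e. -2*(y + 3)*(y + 4) = 0, so they meet at y = -4, -3.
For y in [-4, -3], t = -2*y**2 - 11*y - 26 is on the right; area = ∫[-4,-3] (-2*y**2 - 14*y - 24) dy = 1/3.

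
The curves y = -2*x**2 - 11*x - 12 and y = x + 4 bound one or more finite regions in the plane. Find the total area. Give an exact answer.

Set the curves equal: -2*x**2 - 11*x - 12 = x + 4, so -2*x**2 - 12*x - 16 = 0, which factors as -2*(x + 2)*(x + 4) = 0. The curves meet at x = -4, -2.
On [-4, -2], y = -2*x**2 - 11*x - 12 is on top; that piece has area ∫[-4,-2] (-2*x**2 - 12*x - 16) dx = 8/3.

8/3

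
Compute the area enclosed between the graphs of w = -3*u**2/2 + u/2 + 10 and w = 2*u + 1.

125/4

Set the curves equal: -3*u**2/2 + u/2 + 10 = 2*u + 1, so -3*u**2/2 - 3*u/2 + 9 = 0, which factors as -3*(u - 2)*(u + 3)/2 = 0. The curves meet at u = -3, 2.
On [-3, 2], w = -3*u**2/2 + u/2 + 10 is on top; that piece has area ∫[-3,2] (-3*u**2/2 - 3*u/2 + 9) du = 125/4.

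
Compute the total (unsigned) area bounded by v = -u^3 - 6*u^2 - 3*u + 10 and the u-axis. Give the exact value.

81/2

The curve meets the u-axis where -u^3 - 6*u^2 - 3*u + 10 = 0, i.e. -(u - 1)*(u + 2)*(u + 5) = 0, at u = -5, -2, 1.
On [-5, -2] the curve lies below the axis; ∫[-5,-2] (-u^3 - 6*u^2 - 3*u + 10) du = -81/4, giving area 81/4.
On [-2, 1] the curve lies above the axis; ∫[-2,1] (-u^3 - 6*u^2 - 3*u + 10) du = 81/4, giving area 81/4.
Total area = 81/4 + 81/4 = 81/2.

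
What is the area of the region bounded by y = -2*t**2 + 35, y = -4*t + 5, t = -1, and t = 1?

On [-1, 1], (-2*t**2 + 35) - (-4*t + 5) = -2*t**2 + 4*t + 30 is ≥ 0 throughout, so the area is a single integral of |-2*t**2 + 4*t + 30|.
∫[-1,1] (-2*t**2 + 4*t + 30) dt = 176/3.

176/3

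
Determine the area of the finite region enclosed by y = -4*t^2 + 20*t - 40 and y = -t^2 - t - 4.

Set the curves equal: -4*t^2 + 20*t - 40 = -t^2 - t - 4, so -3*t^2 + 21*t - 36 = 0, which factors as -3*(t - 4)*(t - 3) = 0. The curves meet at t = 3, 4.
On [3, 4], y = -4*t^2 + 20*t - 40 is on top; that piece has area ∫[3,4] (-3*t^2 + 21*t - 36) dt = 1/2.

1/2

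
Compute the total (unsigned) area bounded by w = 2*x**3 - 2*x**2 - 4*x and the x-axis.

The curve meets the x-axis where 2*x**3 - 2*x**2 - 4*x = 0, i.e. 2*x*(x - 2)*(x + 1) = 0, at x = -1, 0, 2.
On [-1, 0] the curve lies above the axis; ∫[-1,0] (2*x**3 - 2*x**2 - 4*x) dx = 5/6, giving area 5/6.
On [0, 2] the curve lies below the axis; ∫[0,2] (2*x**3 - 2*x**2 - 4*x) dx = -16/3, giving area 16/3.
Total area = 5/6 + 16/3 = 37/6.

37/6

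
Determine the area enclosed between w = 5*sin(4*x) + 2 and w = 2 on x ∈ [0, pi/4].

On [0, pi/4], (5*sin(4*x) + 2) - (2) = 5*sin(4*x) is ≥ 0 throughout, so the area is a single integral of |5*sin(4*x)|.
∫[0,pi/4] (5*sin(4*x)) dx = 5/2.

5/2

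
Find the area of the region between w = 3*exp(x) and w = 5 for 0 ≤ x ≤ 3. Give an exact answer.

The difference (3*exp(x)) - (5) = 3*exp(x) - 5 changes sign at x = log(5/3) inside [0, 3], so split the integral there.
∫[0,log(5/3)] (3*exp(x) - 5) dx = log(243/3125) + 2; the area of that piece is -2 + log(3125/243).
∫[log(5/3),3] (3*exp(x) - 5) dx = -20 - 5*log(3) + 5*log(5) + 3*exp(3).
Total area = (-2 + log(3125/243)) + (-20 - 5*log(3) + 5*log(5) + 3*exp(3)) = -22 - 10*log(3) + 10*log(5) + 3*exp(3).

-22 - 10*log(3) + 10*log(5) + 3*exp(3)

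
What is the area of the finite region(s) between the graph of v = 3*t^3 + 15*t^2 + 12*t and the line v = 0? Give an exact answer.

The curve meets the t-axis where 3*t^3 + 15*t^2 + 12*t = 0, i.e. 3*t*(t + 1)*(t + 4) = 0, at t = -4, -1, 0.
On [-4, -1] the curve lies above the axis; ∫[-4,-1] (3*t^3 + 15*t^2 + 12*t) dt = 135/4, giving area 135/4.
On [-1, 0] the curve lies below the axis; ∫[-1,0] (3*t^3 + 15*t^2 + 12*t) dt = -7/4, giving area 7/4.
Total area = 135/4 + 7/4 = 71/2.

71/2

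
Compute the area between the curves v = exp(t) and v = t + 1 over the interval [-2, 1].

On [-2, 1], (exp(t)) - (t + 1) = -t + exp(t) - 1 is ≥ 0 throughout, so the area is a single integral of |-t + exp(t) - 1|.
∫[-2,1] (-t + exp(t) - 1) dt = -3/2 - exp(-2) + exp(1).

-3/2 - exp(-2) + exp(1)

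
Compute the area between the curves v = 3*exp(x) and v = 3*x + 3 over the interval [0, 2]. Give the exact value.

On [0, 2], (3*exp(x)) - (3*x + 3) = -3*x + 3*exp(x) - 3 is ≥ 0 throughout, so the area is a single integral of |-3*x + 3*exp(x) - 3|.
∫[0,2] (-3*x + 3*exp(x) - 3) dx = -15 + 3*exp(2).

-15 + 3*exp(2)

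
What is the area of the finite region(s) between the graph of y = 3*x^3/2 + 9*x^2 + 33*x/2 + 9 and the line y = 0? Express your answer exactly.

3/4

The curve meets the x-axis where 3*x^3/2 + 9*x^2 + 33*x/2 + 9 = 0, i.e. 3*(x + 1)*(x + 2)*(x + 3)/2 = 0, at x = -3, -2, -1.
On [-3, -2] the curve lies above the axis; ∫[-3,-2] (3*x^3/2 + 9*x^2 + 33*x/2 + 9) dx = 3/8, giving area 3/8.
On [-2, -1] the curve lies below the axis; ∫[-2,-1] (3*x^3/2 + 9*x^2 + 33*x/2 + 9) dx = -3/8, giving area 3/8.
Total area = 3/8 + 3/8 = 3/4.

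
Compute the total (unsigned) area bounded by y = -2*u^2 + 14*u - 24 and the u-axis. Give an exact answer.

The curve meets the u-axis where -2*u^2 + 14*u - 24 = 0, i.e. -2*(u - 4)*(u - 3) = 0, at u = 3, 4.
On [3, 4] the curve lies above the axis; ∫[3,4] (-2*u^2 + 14*u - 24) du = 1/3, giving area 1/3.

1/3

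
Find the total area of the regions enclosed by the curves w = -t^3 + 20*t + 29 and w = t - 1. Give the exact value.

517/2

Set the curves equal: -t^3 + 20*t + 29 = t - 1, so -t^3 + 19*t + 30 = 0, which factors as -(t - 5)*(t + 2)*(t + 3) = 0. The curves meet at t = -3, -2, 5.
On [-3, -2], w = t - 1 is on top; that piece has area ∫[-3,-2] (-(-t^3 + 19*t + 30)) dt = 5/4.
On [-2, 5], w = -t^3 + 20*t + 29 is on top; that piece has area ∫[-2,5] (-t^3 + 19*t + 30) dt = 1029/4.
Total enclosed area = 5/4 + 1029/4 = 517/2.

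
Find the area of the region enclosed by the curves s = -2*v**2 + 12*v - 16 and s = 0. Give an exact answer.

Both boundary curves give s as a function of v, so integrate with respect to v. Setting them equal: -2*v**2 + 12*v - 16 = 0, i.e. -2*(v - 4)*(v - 2) = 0, so they meet at v = 2, 4.
For v in [2, 4], s = -2*v**2 + 12*v - 16 is on the right; area = ∫[2,4] (-2*v**2 + 12*v - 16) dv = 8/3.

8/3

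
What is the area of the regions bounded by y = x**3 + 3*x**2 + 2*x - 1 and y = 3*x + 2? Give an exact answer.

Set the curves equal: x**3 + 3*x**2 + 2*x - 1 = 3*x + 2, so x**3 + 3*x**2 - x - 3 = 0, which factors as (x - 1)*(x + 1)*(x + 3) = 0. The curves meet at x = -3, -1, 1.
On [-3, -1], y = x**3 + 3*x**2 + 2*x - 1 is on top; that piece has area ∫[-3,-1] (x**3 + 3*x**2 - x - 3) dx = 4.
On [-1, 1], y = 3*x + 2 is on top; that piece has area ∫[-1,1] (-(x**3 + 3*x**2 - x - 3)) dx = 4.
Total enclosed area = 4 + 4 = 8.

8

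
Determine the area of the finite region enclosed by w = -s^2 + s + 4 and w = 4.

Set the curves equal: -s^2 + s + 4 = 4, so -s^2 + s = 0, which factors as -s*(s - 1) = 0. The curves meet at s = 0, 1.
On [0, 1], w = -s^2 + s + 4 is on top; that piece has area ∫[0,1] (-s^2 + s) ds = 1/6.

1/6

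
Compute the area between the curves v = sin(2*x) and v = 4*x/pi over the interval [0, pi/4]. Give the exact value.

On [0, pi/4], (sin(2*x)) - (4*x/pi) = -4*x/pi + sin(2*x) is ≥ 0 throughout, so the area is a single integral of |-4*x/pi + sin(2*x)|.
∫[0,pi/4] (-4*x/pi + sin(2*x)) dx = 1/2 - pi/8.

1/2 - pi/8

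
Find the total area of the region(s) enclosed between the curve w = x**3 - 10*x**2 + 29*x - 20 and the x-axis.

The curve meets the x-axis where x**3 - 10*x**2 + 29*x - 20 = 0, i.e. (x - 5)*(x - 4)*(x - 1) = 0, at x = 1, 4, 5.
On [1, 4] the curve lies above the axis; ∫[1,4] (x**3 - 10*x**2 + 29*x - 20) dx = 45/4, giving area 45/4.
On [4, 5] the curve lies below the axis; ∫[4,5] (x**3 - 10*x**2 + 29*x - 20) dx = -7/12, giving area 7/12.
Total area = 45/4 + 7/12 = 71/6.

71/6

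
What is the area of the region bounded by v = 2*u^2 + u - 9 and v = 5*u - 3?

Set the curves equal: 2*u^2 + u - 9 = 5*u - 3, so 2*u^2 - 4*u - 6 = 0, which factors as 2*(u - 3)*(u + 1) = 0. The curves meet at u = -1, 3.
On [-1, 3], v = 5*u - 3 is on top; that piece has area ∫[-1,3] (-(2*u^2 - 4*u - 6)) du = 64/3.

64/3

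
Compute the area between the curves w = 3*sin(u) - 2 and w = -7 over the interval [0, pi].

On [0, pi], (3*sin(u) - 2) - (-7) = 3*sin(u) + 5 is ≥ 0 throughout, so the area is a single integral of |3*sin(u) + 5|.
∫[0,pi] (3*sin(u) + 5) du = 6 + 5*pi.

6 + 5*pi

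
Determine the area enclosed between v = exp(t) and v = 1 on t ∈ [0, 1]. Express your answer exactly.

-2 + exp(1)

On [0, 1], (exp(t)) - (1) = exp(t) - 1 is ≥ 0 throughout, so the area is a single integral of |exp(t) - 1|.
∫[0,1] (exp(t) - 1) dt = -2 + exp(1).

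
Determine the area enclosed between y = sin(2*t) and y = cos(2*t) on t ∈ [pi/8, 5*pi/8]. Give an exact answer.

sqrt(2)

On [pi/8, 5*pi/8], (sin(2*t)) - (cos(2*t)) = sin(2*t) - cos(2*t) is ≥ 0 throughout, so the area is a single integral of |sin(2*t) - cos(2*t)|.
∫[pi/8,5*pi/8] (sin(2*t) - cos(2*t)) dt = sqrt(2).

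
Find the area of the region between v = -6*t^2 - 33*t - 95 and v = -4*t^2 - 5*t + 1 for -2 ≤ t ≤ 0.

424/3

On [-2, 0], (-6*t^2 - 33*t - 95) - (-4*t^2 - 5*t + 1) = -2*t^2 - 28*t - 96 is ≤ 0 throughout, so the area is a single integral of |-2*t^2 - 28*t - 96|.
∫[-2,0] (-2*t^2 - 28*t - 96) dt = -424/3; the area of that piece is 424/3.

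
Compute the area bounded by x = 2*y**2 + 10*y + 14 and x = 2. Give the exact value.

Both boundary curves give x as a function of y, so integrate with respect to y. Setting them equal: 2*y**2 + 10*y + 12 = 0, i.e. 2*(y + 2)*(y + 3) = 0, so they meet at y = -3, -2.
For y in [-3, -2], x = 2*y**2 + 10*y + 14 is on the left; area = ∫[-3,-2] (-(2*y**2 + 10*y + 12)) dy = 1/3.

1/3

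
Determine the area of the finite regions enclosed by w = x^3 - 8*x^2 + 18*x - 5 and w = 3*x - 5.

Set the curves equal: x^3 - 8*x^2 + 18*x - 5 = 3*x - 5, so x^3 - 8*x^2 + 15*x = 0, which factors as x*(x - 5)*(x - 3) = 0. The curves meet at x = 0, 3, 5.
On [0, 3], w = x^3 - 8*x^2 + 18*x - 5 is on top; that piece has area ∫[0,3] (x^3 - 8*x^2 + 15*x) dx = 63/4.
On [3, 5], w = 3*x - 5 is on top; that piece has area ∫[3,5] (-(x^3 - 8*x^2 + 15*x)) dx = 16/3.
Total enclosed area = 63/4 + 16/3 = 253/12.

253/12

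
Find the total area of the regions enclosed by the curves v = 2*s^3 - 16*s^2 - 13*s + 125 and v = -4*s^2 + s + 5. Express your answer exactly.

517

Set the curves equal: 2*s^3 - 16*s^2 - 13*s + 125 = -4*s^2 + s + 5, so 2*s^3 - 12*s^2 - 14*s + 120 = 0, which factors as 2*(s - 5)*(s - 4)*(s + 3) = 0. The curves meet at s = -3, 4, 5.
On [-3, 4], v = 2*s^3 - 16*s^2 - 13*s + 125 is on top; that piece has area ∫[-3,4] (2*s^3 - 12*s^2 - 14*s + 120) ds = 1029/2.
On [4, 5], v = -4*s^2 + s + 5 is on top; that piece has area ∫[4,5] (-(2*s^3 - 12*s^2 - 14*s + 120)) ds = 5/2.
Total enclosed area = 1029/2 + 5/2 = 517.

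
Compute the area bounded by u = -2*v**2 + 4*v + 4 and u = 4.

8/3

Both boundary curves give u as a function of v, so integrate with respect to v. Setting them equal: -2*v**2 + 4*v = 0, i.e. -2*v*(v - 2) = 0, so they meet at v = 0, 2.
For v in [0, 2], u = -2*v**2 + 4*v + 4 is on the right; area = ∫[0,2] (-2*v**2 + 4*v) dv = 8/3.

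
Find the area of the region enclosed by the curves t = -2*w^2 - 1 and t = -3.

Both boundary curves give t as a function of w, so integrate with respect to w. Setting them equal: -2*w^2 + 2 = 0, i.e. -2*(w - 1)*(w + 1) = 0, so they meet at w = -1, 1.
For w in [-1, 1], t = -2*w^2 - 1 is on the right; area = ∫[-1,1] (-2*w^2 + 2) dw = 8/3.

8/3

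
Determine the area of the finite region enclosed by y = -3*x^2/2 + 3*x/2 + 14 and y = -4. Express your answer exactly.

Set the curves equal: -3*x^2/2 + 3*x/2 + 14 = -4, so -3*x^2/2 + 3*x/2 + 18 = 0, which factors as -3*(x - 4)*(x + 3)/2 = 0. The curves meet at x = -3, 4.
On [-3, 4], y = -3*x^2/2 + 3*x/2 + 14 is on top; that piece has area ∫[-3,4] (-3*x^2/2 + 3*x/2 + 18) dx = 343/4.

343/4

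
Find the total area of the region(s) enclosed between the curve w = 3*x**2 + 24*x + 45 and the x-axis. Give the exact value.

4

The curve meets the x-axis where 3*x**2 + 24*x + 45 = 0, i.e. 3*(x + 3)*(x + 5) = 0, at x = -5, -3.
On [-5, -3] the curve lies below the axis; ∫[-5,-3] (3*x**2 + 24*x + 45) dx = -4, giving area 4.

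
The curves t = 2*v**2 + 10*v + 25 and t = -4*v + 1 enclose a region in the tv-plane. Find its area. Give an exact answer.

1/3

Both boundary curves give t as a function of v, so integrate with respect to v. Setting them equal: 2*v**2 + 14*v + 24 = 0, i.e. 2*(v + 3)*(v + 4) = 0, so they meet at v = -4, -3.
For v in [-4, -3], t = 2*v**2 + 10*v + 25 is on the left; area = ∫[-4,-3] (-(2*v**2 + 14*v + 24)) dv = 1/3.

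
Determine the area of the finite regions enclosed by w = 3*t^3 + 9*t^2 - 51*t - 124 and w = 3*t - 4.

2997/4

Set the curves equal: 3*t^3 + 9*t^2 - 51*t - 124 = 3*t - 4, so 3*t^3 + 9*t^2 - 54*t - 120 = 0, which factors as 3*(t - 4)*(t + 2)*(t + 5) = 0. The curves meet at t = -5, -2, 4.
On [-5, -2], w = 3*t^3 + 9*t^2 - 51*t - 124 is on top; that piece has area ∫[-5,-2] (3*t^3 + 9*t^2 - 54*t - 120) dt = 405/4.
On [-2, 4], w = 3*t - 4 is on top; that piece has area ∫[-2,4] (-(3*t^3 + 9*t^2 - 54*t - 120)) dt = 648.
Total enclosed area = 405/4 + 648 = 2997/4.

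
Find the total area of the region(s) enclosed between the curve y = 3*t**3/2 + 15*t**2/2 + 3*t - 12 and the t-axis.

253/8

The curve meets the t-axis where 3*t**3/2 + 15*t**2/2 + 3*t - 12 = 0, i.e. 3*(t - 1)*(t + 2)*(t + 4)/2 = 0, at t = -4, -2, 1.
On [-4, -2] the curve lies above the axis; ∫[-4,-2] (3*t**3/2 + 15*t**2/2 + 3*t - 12) dt = 8, giving area 8.
On [-2, 1] the curve lies below the axis; ∫[-2,1] (3*t**3/2 + 15*t**2/2 + 3*t - 12) dt = -189/8, giving area 189/8.
Total area = 8 + 189/8 = 253/8.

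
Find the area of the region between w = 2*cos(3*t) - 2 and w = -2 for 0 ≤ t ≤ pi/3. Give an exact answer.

4/3

The difference (2*cos(3*t) - 2) - (-2) = 2*cos(3*t) changes sign at t = pi/6 inside [0, pi/3], so split the integral there.
∫[0,pi/6] (2*cos(3*t)) dt = 2/3.
∫[pi/6,pi/3] (2*cos(3*t)) dt = -2/3; the area of that piece is 2/3.
Total area = 2/3 + 2/3 = 4/3.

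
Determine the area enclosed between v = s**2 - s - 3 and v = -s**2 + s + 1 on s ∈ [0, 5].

The difference (s**2 - s - 3) - (-s**2 + s + 1) = 2*s**2 - 2*s - 4 changes sign at s = 2 inside [0, 5], so split the integral there.
∫[0,2] (2*s**2 - 2*s - 4) ds = -20/3; the area of that piece is 20/3.
∫[2,5] (2*s**2 - 2*s - 4) ds = 45.
Total area = 20/3 + 45 = 155/3.

155/3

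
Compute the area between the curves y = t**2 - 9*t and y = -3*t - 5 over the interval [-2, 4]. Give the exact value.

36

The difference (t**2 - 9*t) - (-3*t - 5) = t**2 - 6*t + 5 changes sign at t = 1 inside [-2, 4], so split the integral there.
∫[-2,1] (t**2 - 6*t + 5) dt = 27.
∫[1,4] (t**2 - 6*t + 5) dt = -9; the area of that piece is 9.
Total area = 27 + 9 = 36.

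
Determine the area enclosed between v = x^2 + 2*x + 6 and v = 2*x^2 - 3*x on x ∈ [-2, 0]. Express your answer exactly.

7

The difference (x^2 + 2*x + 6) - (2*x^2 - 3*x) = -x^2 + 5*x + 6 changes sign at x = -1 inside [-2, 0], so split the integral there.
∫[-2,-1] (-x^2 + 5*x + 6) dx = -23/6; the area of that piece is 23/6.
∫[-1,0] (-x^2 + 5*x + 6) dx = 19/6.
Total area = 23/6 + 19/6 = 7.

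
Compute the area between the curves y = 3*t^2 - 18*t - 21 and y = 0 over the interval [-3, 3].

184

The difference (3*t^2 - 18*t - 21) - (0) = 3*t^2 - 18*t - 21 changes sign at t = -1 inside [-3, 3], so split the integral there.
∫[-3,-1] (3*t^2 - 18*t - 21) dt = 56.
∫[-1,3] (3*t^2 - 18*t - 21) dt = -128; the area of that piece is 128.
Total area = 56 + 128 = 184.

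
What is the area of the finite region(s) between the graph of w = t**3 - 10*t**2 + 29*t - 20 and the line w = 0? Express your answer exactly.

71/6

The curve meets the t-axis where t**3 - 10*t**2 + 29*t - 20 = 0, i.e. (t - 5)*(t - 4)*(t - 1) = 0, at t = 1, 4, 5.
On [1, 4] the curve lies above the axis; ∫[1,4] (t**3 - 10*t**2 + 29*t - 20) dt = 45/4, giving area 45/4.
On [4, 5] the curve lies below the axis; ∫[4,5] (t**3 - 10*t**2 + 29*t - 20) dt = -7/12, giving area 7/12.
Total area = 45/4 + 7/12 = 71/6.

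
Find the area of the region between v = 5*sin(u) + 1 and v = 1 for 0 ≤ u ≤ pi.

On [0, pi], (5*sin(u) + 1) - (1) = 5*sin(u) is ≥ 0 throughout, so the area is a single integral of |5*sin(u)|.
∫[0,pi] (5*sin(u)) du = 10.

10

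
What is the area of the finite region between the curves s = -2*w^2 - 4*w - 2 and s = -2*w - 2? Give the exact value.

Both boundary curves give s as a function of w, so integrate with respect to w. Setting them equal: -2*w^2 - 2*w = 0, i.e. -2*w*(w + 1) = 0, so they meet at w = -1, 0.
For w in [-1, 0], s = -2*w^2 - 4*w - 2 is on the right; area = ∫[-1,0] (-2*w^2 - 2*w) dw = 1/3.

1/3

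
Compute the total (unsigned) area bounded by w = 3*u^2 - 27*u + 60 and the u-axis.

1/2

The curve meets the u-axis where 3*u^2 - 27*u + 60 = 0, i.e. 3*(u - 5)*(u - 4) = 0, at u = 4, 5.
On [4, 5] the curve lies below the axis; ∫[4,5] (3*u^2 - 27*u + 60) du = -1/2, giving area 1/2.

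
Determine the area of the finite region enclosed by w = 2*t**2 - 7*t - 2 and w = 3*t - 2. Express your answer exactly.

Set the curves equal: 2*t**2 - 7*t - 2 = 3*t - 2, so 2*t**2 - 10*t = 0, which factors as 2*t*(t - 5) = 0. The curves meet at t = 0, 5.
On [0, 5], w = 3*t - 2 is on top; that piece has area ∫[0,5] (-(2*t**2 - 10*t)) dt = 125/3.

125/3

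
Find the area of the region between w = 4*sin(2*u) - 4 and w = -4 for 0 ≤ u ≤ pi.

The difference (4*sin(2*u) - 4) - (-4) = 4*sin(2*u) changes sign at u = pi/2 inside [0, pi], so split the integral there.
∫[0,pi/2] (4*sin(2*u)) du = 4.
∫[pi/2,pi] (4*sin(2*u)) du = -4; the area of that piece is 4.
Total area = 4 + 4 = 8.

8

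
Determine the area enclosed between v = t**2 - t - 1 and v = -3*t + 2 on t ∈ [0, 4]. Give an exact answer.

86/3

The difference (t**2 - t - 1) - (-3*t + 2) = t**2 + 2*t - 3 changes sign at t = 1 inside [0, 4], so split the integral there.
∫[0,1] (t**2 + 2*t - 3) dt = -5/3; the area of that piece is 5/3.
∫[1,4] (t**2 + 2*t - 3) dt = 27.
Total area = 5/3 + 27 = 86/3.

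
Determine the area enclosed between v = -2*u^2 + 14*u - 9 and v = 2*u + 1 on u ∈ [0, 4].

68/3

The difference (-2*u^2 + 14*u - 9) - (2*u + 1) = -2*u^2 + 12*u - 10 changes sign at u = 1 inside [0, 4], so split the integral there.
∫[0,1] (-2*u^2 + 12*u - 10) du = -14/3; the area of that piece is 14/3.
∫[1,4] (-2*u^2 + 12*u - 10) du = 18.
Total area = 14/3 + 18 = 68/3.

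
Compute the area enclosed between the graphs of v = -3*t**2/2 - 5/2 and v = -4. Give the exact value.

2

Set the curves equal: -3*t**2/2 - 5/2 = -4, so -3*t**2/2 + 3/2 = 0, which factors as -3*(t - 1)*(t + 1)/2 = 0. The curves meet at t = -1, 1.
On [-1, 1], v = -3*t**2/2 - 5/2 is on top; that piece has area ∫[-1,1] (-3*t**2/2 + 3/2) dt = 2.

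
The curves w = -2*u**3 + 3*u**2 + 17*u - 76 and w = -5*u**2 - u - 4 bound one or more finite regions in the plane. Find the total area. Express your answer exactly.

1741/6

Set the curves equal: -2*u**3 + 3*u**2 + 17*u - 76 = -5*u**2 - u - 4, so -2*u**3 + 8*u**2 + 18*u - 72 = 0, which factors as -2*(u - 4)*(u - 3)*(u + 3) = 0. The curves meet at u = -3, 3, 4.
On [-3, 3], w = -5*u**2 - u - 4 is on top; that piece has area ∫[-3,3] (-(-2*u**3 + 8*u**2 + 18*u - 72)) du = 288.
On [3, 4], w = -2*u**3 + 3*u**2 + 17*u - 76 is on top; that piece has area ∫[3,4] (-2*u**3 + 8*u**2 + 18*u - 72) du = 13/6.
Total enclosed area = 288 + 13/6 = 1741/6.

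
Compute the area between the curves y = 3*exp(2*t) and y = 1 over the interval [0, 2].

On [0, 2], (3*exp(2*t)) - (1) = 3*exp(2*t) - 1 is ≥ 0 throughout, so the area is a single integral of |3*exp(2*t) - 1|.
∫[0,2] (3*exp(2*t) - 1) dt = -7/2 + 3*exp(4)/2.

-7/2 + 3*exp(4)/2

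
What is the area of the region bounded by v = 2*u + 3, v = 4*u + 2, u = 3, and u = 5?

14

On [3, 5], (2*u + 3) - (4*u + 2) = -2*u + 1 is ≤ 0 throughout, so the area is a single integral of |-2*u + 1|.
∫[3,5] (-2*u + 1) du = -14; the area of that piece is 14.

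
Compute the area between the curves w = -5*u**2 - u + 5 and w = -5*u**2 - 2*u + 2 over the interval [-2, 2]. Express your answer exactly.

12

On [-2, 2], (-5*u**2 - u + 5) - (-5*u**2 - 2*u + 2) = u + 3 is ≥ 0 throughout, so the area is a single integral of |u + 3|.
∫[-2,2] (u + 3) du = 12.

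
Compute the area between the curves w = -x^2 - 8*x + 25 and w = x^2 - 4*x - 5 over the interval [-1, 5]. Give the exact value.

368/3

The difference (-x^2 - 8*x + 25) - (x^2 - 4*x - 5) = -2*x^2 - 4*x + 30 changes sign at x = 3 inside [-1, 5], so split the integral there.
∫[-1,3] (-2*x^2 - 4*x + 30) dx = 256/3.
∫[3,5] (-2*x^2 - 4*x + 30) dx = -112/3; the area of that piece is 112/3.
Total area = 256/3 + 112/3 = 368/3.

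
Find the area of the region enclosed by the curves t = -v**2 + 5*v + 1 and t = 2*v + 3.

Both boundary curves give t as a function of v, so integrate with respect to v. Setting them equal: -v**2 + 3*v - 2 = 0, i.e. -(v - 2)*(v - 1) = 0, so they meet at v = 1, 2.
For v in [1, 2], t = -v**2 + 5*v + 1 is on the right; area = ∫[1,2] (-v**2 + 3*v - 2) dv = 1/6.

1/6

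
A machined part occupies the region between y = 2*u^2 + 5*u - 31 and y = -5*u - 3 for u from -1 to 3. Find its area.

218/3

The difference (2*u^2 + 5*u - 31) - (-5*u - 3) = 2*u^2 + 10*u - 28 changes sign at u = 2 inside [-1, 3], so split the integral there.
∫[-1,2] (2*u^2 + 10*u - 28) du = -63; the area of that piece is 63.
∫[2,3] (2*u^2 + 10*u - 28) du = 29/3.
Total area = 63 + 29/3 = 218/3.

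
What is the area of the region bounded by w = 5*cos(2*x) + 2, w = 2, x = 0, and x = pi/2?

The difference (5*cos(2*x) + 2) - (2) = 5*cos(2*x) changes sign at x = pi/4 inside [0, pi/2], so split the integral there.
∫[0,pi/4] (5*cos(2*x)) dx = 5/2.
∫[pi/4,pi/2] (5*cos(2*x)) dx = -5/2; the area of that piece is 5/2.
Total area = 5/2 + 5/2 = 5.

5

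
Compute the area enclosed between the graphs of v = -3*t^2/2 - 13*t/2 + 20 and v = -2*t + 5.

343/4

Set the curves equal: -3*t^2/2 - 13*t/2 + 20 = -2*t + 5, so -3*t^2/2 - 9*t/2 + 15 = 0, which factors as -3*(t - 2)*(t + 5)/2 = 0. The curves meet at t = -5, 2.
On [-5, 2], v = -3*t^2/2 - 13*t/2 + 20 is on top; that piece has area ∫[-5,2] (-3*t^2/2 - 9*t/2 + 15) dt = 343/4.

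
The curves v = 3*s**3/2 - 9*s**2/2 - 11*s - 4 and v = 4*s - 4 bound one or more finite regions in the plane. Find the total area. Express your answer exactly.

1221/8

Set the curves equal: 3*s**3/2 - 9*s**2/2 - 11*s - 4 = 4*s - 4, so 3*s**3/2 - 9*s**2/2 - 15*s = 0, which factors as 3*s*(s - 5)*(s + 2)/2 = 0. The curves meet at s = -2, 0, 5.
On [-2, 0], v = 3*s**3/2 - 9*s**2/2 - 11*s - 4 is on top; that piece has area ∫[-2,0] (3*s**3/2 - 9*s**2/2 - 15*s) ds = 12.
On [0, 5], v = 4*s - 4 is on top; that piece has area ∫[0,5] (-(3*s**3/2 - 9*s**2/2 - 15*s)) ds = 1125/8.
Total enclosed area = 12 + 1125/8 = 1221/8.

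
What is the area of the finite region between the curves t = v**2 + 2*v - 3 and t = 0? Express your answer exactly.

32/3

Both boundary curves give t as a function of v, so integrate with respect to v. Setting them equal: v**2 + 2*v - 3 = 0, i.e. (v - 1)*(v + 3) = 0, so they meet at v = -3, 1.
For v in [-3, 1], t = v**2 + 2*v - 3 is on the left; area = ∫[-3,1] (-(v**2 + 2*v - 3)) dv = 32/3.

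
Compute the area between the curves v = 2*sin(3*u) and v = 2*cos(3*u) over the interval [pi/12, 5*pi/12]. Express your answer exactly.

On [pi/12, 5*pi/12], (2*sin(3*u)) - (2*cos(3*u)) = 2*sin(3*u) - 2*cos(3*u) is ≥ 0 throughout, so the area is a single integral of |2*sin(3*u) - 2*cos(3*u)|.
∫[pi/12,5*pi/12] (2*sin(3*u) - 2*cos(3*u)) du = 4*sqrt(2)/3.

4*sqrt(2)/3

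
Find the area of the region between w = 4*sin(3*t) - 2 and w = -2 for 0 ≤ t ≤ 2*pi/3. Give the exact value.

16/3

The difference (4*sin(3*t) - 2) - (-2) = 4*sin(3*t) changes sign at t = pi/3 inside [0, 2*pi/3], so split the integral there.
∫[0,pi/3] (4*sin(3*t)) dt = 8/3.
∫[pi/3,2*pi/3] (4*sin(3*t)) dt = -8/3; the area of that piece is 8/3.
Total area = 8/3 + 8/3 = 16/3.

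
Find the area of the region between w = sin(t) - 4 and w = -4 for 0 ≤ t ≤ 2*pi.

The difference (sin(t) - 4) - (-4) = sin(t) changes sign at t = pi inside [0, 2*pi], so split the integral there.
∫[0,pi] (sin(t)) dt = 2.
∫[pi,2*pi] (sin(t)) dt = -2; the area of that piece is 2.
Total area = 2 + 2 = 4.

4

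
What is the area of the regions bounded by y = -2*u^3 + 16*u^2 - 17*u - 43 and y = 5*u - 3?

443/3

Set the curves equal: -2*u^3 + 16*u^2 - 17*u - 43 = 5*u - 3, so -2*u^3 + 16*u^2 - 22*u - 40 = 0, which factors as -2*(u - 5)*(u - 4)*(u + 1) = 0. The curves meet at u = -1, 4, 5.
On [-1, 4], y = 5*u - 3 is on top; that piece has area ∫[-1,4] (-(-2*u^3 + 16*u^2 - 22*u - 40)) du = 875/6.
On [4, 5], y = -2*u^3 + 16*u^2 - 17*u - 43 is on top; that piece has area ∫[4,5] (-2*u^3 + 16*u^2 - 22*u - 40) du = 11/6.
Total enclosed area = 875/6 + 11/6 = 443/3.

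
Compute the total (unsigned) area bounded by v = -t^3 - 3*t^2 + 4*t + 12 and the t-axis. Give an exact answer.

The curve meets the t-axis where -t^3 - 3*t^2 + 4*t + 12 = 0, i.e. -(t - 2)*(t + 2)*(t + 3) = 0, at t = -3, -2, 2.
On [-3, -2] the curve lies below the axis; ∫[-3,-2] (-t^3 - 3*t^2 + 4*t + 12) dt = -3/4, giving area 3/4.
On [-2, 2] the curve lies above the axis; ∫[-2,2] (-t^3 - 3*t^2 + 4*t + 12) dt = 32, giving area 32.
Total area = 3/4 + 32 = 131/4.

131/4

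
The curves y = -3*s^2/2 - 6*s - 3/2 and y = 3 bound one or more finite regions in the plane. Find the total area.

Set the curves equal: -3*s^2/2 - 6*s - 3/2 = 3, so -3*s^2/2 - 6*s - 9/2 = 0, which factors as -3*(s + 1)*(s + 3)/2 = 0. The curves meet at s = -3, -1.
On [-3, -1], y = -3*s^2/2 - 6*s - 3/2 is on top; that piece has area ∫[-3,-1] (-3*s^2/2 - 6*s - 9/2) ds = 2.

2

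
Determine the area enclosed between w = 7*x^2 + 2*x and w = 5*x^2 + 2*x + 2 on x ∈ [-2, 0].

The difference (7*x^2 + 2*x) - (5*x^2 + 2*x + 2) = 2*x^2 - 2 changes sign at x = -1 inside [-2, 0], so split the integral there.
∫[-2,-1] (2*x^2 - 2) dx = 8/3.
∫[-1,0] (2*x^2 - 2) dx = -4/3; the area of that piece is 4/3.
Total area = 8/3 + 4/3 = 4.

4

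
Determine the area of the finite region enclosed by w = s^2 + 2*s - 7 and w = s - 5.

Set the curves equal: s^2 + 2*s - 7 = s - 5, so s^2 + s - 2 = 0, which factors as (s - 1)*(s + 2) = 0. The curves meet at s = -2, 1.
On [-2, 1], w = s - 5 is on top; that piece has area ∫[-2,1] (-(s^2 + s - 2)) ds = 9/2.

9/2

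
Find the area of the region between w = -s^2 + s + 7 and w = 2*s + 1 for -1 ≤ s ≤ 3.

49/3

The difference (-s^2 + s + 7) - (2*s + 1) = -s^2 - s + 6 changes sign at s = 2 inside [-1, 3], so split the integral there.
∫[-1,2] (-s^2 - s + 6) ds = 27/2.
∫[2,3] (-s^2 - s + 6) ds = -17/6; the area of that piece is 17/6.
Total area = 27/2 + 17/6 = 49/3.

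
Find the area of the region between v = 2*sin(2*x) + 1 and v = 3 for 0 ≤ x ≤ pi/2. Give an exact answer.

On [0, pi/2], (2*sin(2*x) + 1) - (3) = 2*sin(2*x) - 2 is ≤ 0 throughout, so the area is a single integral of |2*sin(2*x) - 2|.
∫[0,pi/2] (2*sin(2*x) - 2) dx = 2 - pi; the area of that piece is -2 + pi.

-2 + pi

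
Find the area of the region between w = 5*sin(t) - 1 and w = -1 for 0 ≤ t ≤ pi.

10

On [0, pi], (5*sin(t) - 1) - (-1) = 5*sin(t) is ≥ 0 throughout, so the area is a single integral of |5*sin(t)|.
∫[0,pi] (5*sin(t)) dt = 10.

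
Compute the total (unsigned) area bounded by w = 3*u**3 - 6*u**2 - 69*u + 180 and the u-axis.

The curve meets the u-axis where 3*u**3 - 6*u**2 - 69*u + 180 = 0, i.e. 3*(u - 4)*(u - 3)*(u + 5) = 0, at u = -5, 3, 4.
On [-5, 3] the curve lies above the axis; ∫[-5,3] (3*u**3 - 6*u**2 - 69*u + 180) du = 1280, giving area 1280.
On [3, 4] the curve lies below the axis; ∫[3,4] (3*u**3 - 6*u**2 - 69*u + 180) du = -17/4, giving area 17/4.
Total area = 1280 + 17/4 = 5137/4.

5137/4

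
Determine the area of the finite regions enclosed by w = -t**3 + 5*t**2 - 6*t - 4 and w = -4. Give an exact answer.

Set the curves equal: -t**3 + 5*t**2 - 6*t - 4 = -4, so -t**3 + 5*t**2 - 6*t = 0, which factors as -t*(t - 3)*(t - 2) = 0. The curves meet at t = 0, 2, 3.
On [0, 2], w = -4 is on top; that piece has area ∫[0,2] (-(-t**3 + 5*t**2 - 6*t)) dt = 8/3.
On [2, 3], w = -t**3 + 5*t**2 - 6*t - 4 is on top; that piece has area ∫[2,3] (-t**3 + 5*t**2 - 6*t) dt = 5/12.
Total enclosed area = 8/3 + 5/12 = 37/12.

37/12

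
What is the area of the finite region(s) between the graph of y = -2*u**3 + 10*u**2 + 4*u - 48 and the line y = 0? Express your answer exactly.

The curve meets the u-axis where -2*u**3 + 10*u**2 + 4*u - 48 = 0, i.e. -2*(u - 4)*(u - 3)*(u + 2) = 0, at u = -2, 3, 4.
On [-2, 3] the curve lies below the axis; ∫[-2,3] (-2*u**3 + 10*u**2 + 4*u - 48) du = -875/6, giving area 875/6.
On [3, 4] the curve lies above the axis; ∫[3,4] (-2*u**3 + 10*u**2 + 4*u - 48) du = 11/6, giving area 11/6.
Total area = 875/6 + 11/6 = 443/3.

443/3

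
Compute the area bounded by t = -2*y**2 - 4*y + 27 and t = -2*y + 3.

Both boundary curves give t as a function of y, so integrate with respect to y. Setting them equal: -2*y**2 - 2*y + 24 = 0, i.e. -2*(y - 3)*(y + 4) = 0, so they meet at y = -4, 3.
For y in [-4, 3], t = -2*y**2 - 4*y + 27 is on the right; area = ∫[-4,3] (-2*y**2 - 2*y + 24) dy = 343/3.

343/3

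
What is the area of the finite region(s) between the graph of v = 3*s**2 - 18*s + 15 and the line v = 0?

32

The curve meets the s-axis where 3*s**2 - 18*s + 15 = 0, i.e. 3*(s - 5)*(s - 1) = 0, at s = 1, 5.
On [1, 5] the curve lies below the axis; ∫[1,5] (3*s**2 - 18*s + 15) ds = -32, giving area 32.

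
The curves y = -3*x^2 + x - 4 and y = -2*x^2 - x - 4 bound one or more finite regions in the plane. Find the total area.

4/3

Set the curves equal: -3*x^2 + x - 4 = -2*x^2 - x - 4, so -x^2 + 2*x = 0, which factors as -x*(x - 2) = 0. The curves meet at x = 0, 2.
On [0, 2], y = -3*x^2 + x - 4 is on top; that piece has area ∫[0,2] (-x^2 + 2*x) dx = 4/3.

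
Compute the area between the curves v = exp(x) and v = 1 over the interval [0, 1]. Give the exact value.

On [0, 1], (exp(x)) - (1) = exp(x) - 1 is ≥ 0 throughout, so the area is a single integral of |exp(x) - 1|.
∫[0,1] (exp(x) - 1) dx = -2 + exp(1).

-2 + exp(1)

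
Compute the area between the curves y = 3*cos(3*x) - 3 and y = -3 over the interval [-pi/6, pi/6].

2

On [-pi/6, pi/6], (3*cos(3*x) - 3) - (-3) = 3*cos(3*x) is ≥ 0 throughout, so the area is a single integral of |3*cos(3*x)|.
∫[-pi/6,pi/6] (3*cos(3*x)) dx = 2.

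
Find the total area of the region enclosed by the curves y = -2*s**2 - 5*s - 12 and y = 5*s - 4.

Set the curves equal: -2*s**2 - 5*s - 12 = 5*s - 4, so -2*s**2 - 10*s - 8 = 0, which factors as -2*(s + 1)*(s + 4) = 0. The curves meet at s = -4, -1.
On [-4, -1], y = -2*s**2 - 5*s - 12 is on top; that piece has area ∫[-4,-1] (-2*s**2 - 10*s - 8) ds = 9.

9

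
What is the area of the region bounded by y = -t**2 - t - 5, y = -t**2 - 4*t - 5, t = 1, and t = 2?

9/2

On [1, 2], (-t**2 - t - 5) - (-t**2 - 4*t - 5) = 3*t is ≥ 0 throughout, so the area is a single integral of |3*t|.
∫[1,2] (3*t) dt = 9/2.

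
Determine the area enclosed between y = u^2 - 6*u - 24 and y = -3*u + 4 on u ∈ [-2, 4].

On [-2, 4], (u^2 - 6*u - 24) - (-3*u + 4) = u^2 - 3*u - 28 is ≤ 0 throughout, so the area is a single integral of |u^2 - 3*u - 28|.
∫[-2,4] (u^2 - 3*u - 28) du = -162; the area of that piece is 162.

162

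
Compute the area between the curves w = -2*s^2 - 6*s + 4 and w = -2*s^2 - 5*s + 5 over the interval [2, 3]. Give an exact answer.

On [2, 3], (-2*s^2 - 6*s + 4) - (-2*s^2 - 5*s + 5) = -s - 1 is ≤ 0 throughout, so the area is a single integral of |-s - 1|.
∫[2,3] (-s - 1) ds = -7/2; the area of that piece is 7/2.

7/2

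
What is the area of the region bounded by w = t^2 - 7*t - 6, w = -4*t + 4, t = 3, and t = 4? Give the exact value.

On [3, 4], (t^2 - 7*t - 6) - (-4*t + 4) = t^2 - 3*t - 10 is ≤ 0 throughout, so the area is a single integral of |t^2 - 3*t - 10|.
∫[3,4] (t^2 - 3*t - 10) dt = -49/6; the area of that piece is 49/6.

49/6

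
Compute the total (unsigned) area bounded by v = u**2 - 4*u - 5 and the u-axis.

The curve meets the u-axis where u**2 - 4*u - 5 = 0, i.e. (u - 5)*(u + 1) = 0, at u = -1, 5.
On [-1, 5] the curve lies below the axis; ∫[-1,5] (u**2 - 4*u - 5) du = -36, giving area 36.

36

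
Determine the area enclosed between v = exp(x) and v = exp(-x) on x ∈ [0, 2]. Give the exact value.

On [0, 2], (exp(x)) - (exp(-x)) = exp(x) - exp(-x) is ≥ 0 throughout, so the area is a single integral of |exp(x) - exp(-x)|.
∫[0,2] (exp(x) - exp(-x)) dx = -2 + exp(-2) + exp(2).

-2 + exp(-2) + exp(2)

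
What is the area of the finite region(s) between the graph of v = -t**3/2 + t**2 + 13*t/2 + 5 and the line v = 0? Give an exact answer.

1741/24

The curve meets the t-axis where -t**3/2 + t**2 + 13*t/2 + 5 = 0, i.e. -(t - 5)*(t + 1)*(t + 2)/2 = 0, at t = -2, -1, 5.
On [-2, -1] the curve lies below the axis; ∫[-2,-1] (-t**3/2 + t**2 + 13*t/2 + 5) dt = -13/24, giving area 13/24.
On [-1, 5] the curve lies above the axis; ∫[-1,5] (-t**3/2 + t**2 + 13*t/2 + 5) dt = 72, giving area 72.
Total area = 13/24 + 72 = 1741/24.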